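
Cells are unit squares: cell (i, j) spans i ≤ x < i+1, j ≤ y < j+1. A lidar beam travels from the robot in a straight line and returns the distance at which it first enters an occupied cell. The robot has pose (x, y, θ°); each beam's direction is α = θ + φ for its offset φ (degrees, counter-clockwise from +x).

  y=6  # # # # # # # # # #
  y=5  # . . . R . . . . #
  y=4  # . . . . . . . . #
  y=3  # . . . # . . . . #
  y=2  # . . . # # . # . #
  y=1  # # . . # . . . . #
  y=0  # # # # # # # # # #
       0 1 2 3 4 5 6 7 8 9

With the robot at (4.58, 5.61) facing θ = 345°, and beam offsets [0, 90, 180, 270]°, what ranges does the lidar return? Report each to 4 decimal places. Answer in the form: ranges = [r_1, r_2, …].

beam 1: φ=0°, α=345°
  dir = (cos 345°, sin 345°) = (0.9659, -0.2588); from cell (4,5)
  next x-line at t=0.4348, next y-line at t=2.3569; Δt_x=1.0353, Δt_y=3.8637
    x: enter (5,5) at t=0.4348
    x: enter (6,5) at t=1.4701
    y: enter (6,4) at t=2.3569
    x: enter (7,4) at t=2.5054
    x: enter (8,4) at t=3.5406
    x: enter (9,4) at t=4.5759 ← occupied
  → r_1 = 4.5759
beam 2: φ=90°, α=75°
  dir = (cos 75°, sin 75°) = (0.2588, 0.9659); from cell (4,5)
  next x-line at t=1.6228, next y-line at t=0.4038; Δt_x=3.8637, Δt_y=1.0353
    y: enter (4,6) at t=0.4038 ← occupied
  → r_2 = 0.4038
beam 3: φ=180°, α=165°
  dir = (cos 165°, sin 165°) = (-0.9659, 0.2588); from cell (4,5)
  next x-line at t=0.6005, next y-line at t=1.5068; Δt_x=1.0353, Δt_y=3.8637
    x: enter (3,5) at t=0.6005
    y: enter (3,6) at t=1.5068 ← occupied
  → r_3 = 1.5068
beam 4: φ=270°, α=255°
  dir = (cos 255°, sin 255°) = (-0.2588, -0.9659); from cell (4,5)
  next x-line at t=2.2409, next y-line at t=0.6315; Δt_x=3.8637, Δt_y=1.0353
    y: enter (4,4) at t=0.6315
    y: enter (4,3) at t=1.6668 ← occupied
  → r_4 = 1.6668

ranges = [4.5759, 0.4038, 1.5068, 1.6668]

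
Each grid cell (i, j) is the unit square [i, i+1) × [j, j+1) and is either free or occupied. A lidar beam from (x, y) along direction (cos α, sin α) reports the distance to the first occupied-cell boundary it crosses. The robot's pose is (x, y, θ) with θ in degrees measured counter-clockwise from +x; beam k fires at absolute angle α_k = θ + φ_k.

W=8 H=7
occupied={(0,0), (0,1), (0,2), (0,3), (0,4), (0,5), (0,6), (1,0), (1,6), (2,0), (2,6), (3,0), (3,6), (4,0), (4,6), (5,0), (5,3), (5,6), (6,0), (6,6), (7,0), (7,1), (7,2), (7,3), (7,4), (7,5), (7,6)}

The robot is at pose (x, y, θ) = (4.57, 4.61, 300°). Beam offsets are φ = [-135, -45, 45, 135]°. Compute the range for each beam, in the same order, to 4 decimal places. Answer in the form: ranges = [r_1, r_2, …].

ranges = [3.6959, 3.7373, 2.5157, 1.4390]

beam 1: φ=-135°, α=165°
  cosα=-0.9659 sinα=0.2588 | (4,4) | tMaxX 0.5901 tMaxY 1.5068 | tΔX 1.0353 tΔY 3.8637
    t=0.5901 [x] (3,4)
    t=1.5068 [y] (3,5)
    t=1.6254 [x] (2,5)
    t=2.6607 [x] (1,5)
    t=3.6959 [x] (0,5) — stop
  → r_1 = 3.6959
beam 2: φ=-45°, α=255°
  cosα=-0.2588 sinα=-0.9659 | (4,4) | tMaxX 2.2023 tMaxY 0.6315 | tΔX 3.8637 tΔY 1.0353
    t=0.6315 [y] (4,3)
    t=1.6668 [y] (4,2)
    t=2.2023 [x] (3,2)
    t=2.7021 [y] (3,1)
    t=3.7373 [y] (3,0) — stop
  → r_2 = 3.7373
beam 3: φ=45°, α=345°
  cosα=0.9659 sinα=-0.2588 | (4,4) | tMaxX 0.4452 tMaxY 2.3569 | tΔX 1.0353 tΔY 3.8637
    t=0.4452 [x] (5,4)
    t=1.4804 [x] (6,4)
    t=2.3569 [y] (6,3)
    t=2.5157 [x] (7,3) — stop
  → r_3 = 2.5157
beam 4: φ=135°, α=75°
  cosα=0.2588 sinα=0.9659 | (4,4) | tMaxX 1.6614 tMaxY 0.4038 | tΔX 3.8637 tΔY 1.0353
    t=0.4038 [y] (4,5)
    t=1.4390 [y] (4,6) — stop
  → r_4 = 1.4390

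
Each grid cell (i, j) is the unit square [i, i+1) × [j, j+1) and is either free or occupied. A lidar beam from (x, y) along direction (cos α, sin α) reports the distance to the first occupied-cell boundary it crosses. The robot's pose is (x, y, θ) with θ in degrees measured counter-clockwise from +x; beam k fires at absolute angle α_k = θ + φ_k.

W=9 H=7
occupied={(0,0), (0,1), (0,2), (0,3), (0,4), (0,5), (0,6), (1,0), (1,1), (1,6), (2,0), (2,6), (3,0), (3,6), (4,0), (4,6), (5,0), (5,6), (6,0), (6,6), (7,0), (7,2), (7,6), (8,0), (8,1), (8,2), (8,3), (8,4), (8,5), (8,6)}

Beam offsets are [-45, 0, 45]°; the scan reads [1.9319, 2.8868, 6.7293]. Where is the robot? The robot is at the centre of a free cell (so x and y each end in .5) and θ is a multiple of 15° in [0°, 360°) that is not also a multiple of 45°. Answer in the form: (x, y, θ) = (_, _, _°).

(x, y, θ) = (7.5, 3.5, 120°)

Candidates: 33 free-cell centres × 16 headings = 528 poses. Raycast each; keep the one whose scan matches to 4 dp.
  (7.5, 4.5, 30°): beam 1 = 0.5176 ≠ 1.9319 ✗
  (5.5, 5.5, 15°): beam 1 = 2.8868 ≠ 1.9319 ✗
  (4.5, 2.5, 255°): beam 1 = 2.8868 ≠ 1.9319 ✗
  (3.5, 5.5, 30°): beam 1 = 4.6587 ≠ 1.9319 ✗
  …
  (7.5, 3.5, 120°): r_1=1.9319, r_2=2.8868, r_3=6.7293 — all match ✓
No second candidate reproduces the full scan.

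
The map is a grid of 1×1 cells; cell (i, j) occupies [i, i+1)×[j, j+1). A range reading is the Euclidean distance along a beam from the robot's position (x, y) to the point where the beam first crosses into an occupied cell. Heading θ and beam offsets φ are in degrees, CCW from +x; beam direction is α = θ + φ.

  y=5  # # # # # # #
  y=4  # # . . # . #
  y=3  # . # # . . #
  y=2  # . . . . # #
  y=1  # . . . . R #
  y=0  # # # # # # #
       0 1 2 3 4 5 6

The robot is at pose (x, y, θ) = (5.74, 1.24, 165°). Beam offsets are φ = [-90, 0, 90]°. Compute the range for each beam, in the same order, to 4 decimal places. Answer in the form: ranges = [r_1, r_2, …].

ranges = [0.7868, 4.9072, 0.2485]

beam 1: φ=-90°, α=75°
  d=(0.2588,0.9659)  start (5,1)  tX=1.0046 tY=0.7868  stride 1/|dx|=3.8637 1/|dy|=1.0353
    cross y-line → (5,2), t=0.7868 (wall)
  → r_1 = 0.7868
beam 2: φ=0°, α=165°
  d=(-0.9659,0.2588)  start (5,1)  tX=0.7661 tY=2.9364  stride 1/|dx|=1.0353 1/|dy|=3.8637
    cross x-line → (4,1), t=0.7661
    cross x-line → (3,1), t=1.8014
    cross x-line → (2,1), t=2.8367
    cross y-line → (2,2), t=2.9364
    cross x-line → (1,2), t=3.8719
    cross x-line → (0,2), t=4.9072 (wall)
  → r_2 = 4.9072
beam 3: φ=90°, α=255°
  d=(-0.2588,-0.9659)  start (5,1)  tX=2.8591 tY=0.2485  stride 1/|dx|=3.8637 1/|dy|=1.0353
    cross y-line → (5,0), t=0.2485 (wall)
  → r_3 = 0.2485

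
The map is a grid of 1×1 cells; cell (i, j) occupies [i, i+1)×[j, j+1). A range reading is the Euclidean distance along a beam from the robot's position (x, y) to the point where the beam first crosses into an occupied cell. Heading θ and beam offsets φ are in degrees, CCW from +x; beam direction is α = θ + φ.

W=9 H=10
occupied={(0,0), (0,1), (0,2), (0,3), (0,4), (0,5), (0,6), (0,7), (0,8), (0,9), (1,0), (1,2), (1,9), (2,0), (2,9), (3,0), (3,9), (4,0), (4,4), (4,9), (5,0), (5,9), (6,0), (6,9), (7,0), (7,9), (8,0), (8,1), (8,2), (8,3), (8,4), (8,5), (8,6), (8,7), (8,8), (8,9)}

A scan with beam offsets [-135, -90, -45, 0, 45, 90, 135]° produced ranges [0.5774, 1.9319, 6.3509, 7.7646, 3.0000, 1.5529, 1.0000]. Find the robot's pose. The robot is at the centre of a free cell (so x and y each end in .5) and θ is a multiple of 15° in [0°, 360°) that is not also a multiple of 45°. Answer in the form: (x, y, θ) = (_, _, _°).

The pose lattice has 54·16 = 864 candidates. Test each by forward raycasting.
  (6.5, 1.5, 345°): beam 1 = 1.0000 ≠ 0.5774 ✗
  (4.5, 3.5, 300°): beam 1 = 3.6235 ≠ 0.5774 ✗
  (5.5, 8.5, 210°): beam 1 = 0.5176 ≠ 0.5774 ✗
  (3.5, 7.5, 165°): beam 1 = 3.0000 ≠ 0.5774 ✗
  …
  (6.5, 8.5, 255°): r_1=0.5774, r_2=1.9319, r_3=6.3509, r_4=7.7646, r_5=3.0000, r_6=1.5529, r_7=1.0000 — all match ✓
Unique over the lattice → pose = (6.5, 8.5, 255°).

(x, y, θ) = (6.5, 8.5, 255°)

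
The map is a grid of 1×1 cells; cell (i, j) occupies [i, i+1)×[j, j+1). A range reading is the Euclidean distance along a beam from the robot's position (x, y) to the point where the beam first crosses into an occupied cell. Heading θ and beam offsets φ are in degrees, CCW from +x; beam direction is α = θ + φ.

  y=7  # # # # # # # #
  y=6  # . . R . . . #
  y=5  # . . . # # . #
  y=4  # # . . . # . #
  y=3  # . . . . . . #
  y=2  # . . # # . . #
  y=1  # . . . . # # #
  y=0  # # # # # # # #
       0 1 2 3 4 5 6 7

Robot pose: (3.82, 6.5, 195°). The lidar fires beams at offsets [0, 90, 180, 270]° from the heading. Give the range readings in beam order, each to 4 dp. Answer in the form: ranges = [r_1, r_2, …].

beam 1: φ=0°, α=195°
  cosα=-0.9659 sinα=-0.2588 | (3,6) | tMaxX 0.8489 tMaxY 1.9319 | tΔX 1.0353 tΔY 3.8637
    t=0.8489 [x] (2,6)
    t=1.8842 [x] (1,6)
    t=1.9319 [y] (1,5)
    t=2.9195 [x] (0,5) — stop
  → r_1 = 2.9195
beam 2: φ=90°, α=285°
  cosα=0.2588 sinα=-0.9659 | (3,6) | tMaxX 0.6955 tMaxY 0.5176 | tΔX 3.8637 tΔY 1.0353
    t=0.5176 [y] (3,5)
    t=0.6955 [x] (4,5) — stop
  → r_2 = 0.6955
beam 3: φ=180°, α=15°
  cosα=0.9659 sinα=0.2588 | (3,6) | tMaxX 0.1863 tMaxY 1.9319 | tΔX 1.0353 tΔY 3.8637
    t=0.1863 [x] (4,6)
    t=1.2216 [x] (5,6)
    t=1.9319 [y] (5,7) — stop
  → r_3 = 1.9319
beam 4: φ=270°, α=105°
  cosα=-0.2588 sinα=0.9659 | (3,6) | tMaxX 3.1682 tMaxY 0.5176 | tΔX 3.8637 tΔY 1.0353
    t=0.5176 [y] (3,7) — stop
  → r_4 = 0.5176

ranges = [2.9195, 0.6955, 1.9319, 0.5176]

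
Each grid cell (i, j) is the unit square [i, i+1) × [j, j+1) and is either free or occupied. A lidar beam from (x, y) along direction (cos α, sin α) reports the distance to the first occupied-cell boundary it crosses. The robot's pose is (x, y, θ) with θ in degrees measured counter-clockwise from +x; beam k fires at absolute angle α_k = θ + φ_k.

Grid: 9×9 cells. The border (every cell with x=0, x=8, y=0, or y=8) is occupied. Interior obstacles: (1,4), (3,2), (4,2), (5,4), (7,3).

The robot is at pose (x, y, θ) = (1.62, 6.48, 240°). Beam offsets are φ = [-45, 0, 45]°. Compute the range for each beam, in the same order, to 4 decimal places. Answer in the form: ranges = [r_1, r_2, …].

ranges = [0.6419, 1.2400, 5.6733]

beam 1: φ=-45°, α=195°
  cosα=-0.9659 sinα=-0.2588 | (1,6) | tMaxX 0.6419 tMaxY 1.8546 | tΔX 1.0353 tΔY 3.8637
    t=0.6419 [x] (0,6) — stop
  → r_1 = 0.6419
beam 2: φ=0°, α=240°
  cosα=-0.5000 sinα=-0.8660 | (1,6) | tMaxX 1.2400 tMaxY 0.5543 | tΔX 2.0000 tΔY 1.1547
    t=0.5543 [y] (1,5)
    t=1.2400 [x] (0,5) — stop
  → r_2 = 1.2400
beam 3: φ=45°, α=285°
  cosα=0.2588 sinα=-0.9659 | (1,6) | tMaxX 1.4682 tMaxY 0.4969 | tΔX 3.8637 tΔY 1.0353
    t=0.4969 [y] (1,5)
    t=1.4682 [x] (2,5)
    t=1.5322 [y] (2,4)
    t=2.5675 [y] (2,3)
    t=3.6028 [y] (2,2)
    t=4.6380 [y] (2,1)
    t=5.3319 [x] (3,1)
    t=5.6733 [y] (3,0) — stop
  → r_3 = 5.6733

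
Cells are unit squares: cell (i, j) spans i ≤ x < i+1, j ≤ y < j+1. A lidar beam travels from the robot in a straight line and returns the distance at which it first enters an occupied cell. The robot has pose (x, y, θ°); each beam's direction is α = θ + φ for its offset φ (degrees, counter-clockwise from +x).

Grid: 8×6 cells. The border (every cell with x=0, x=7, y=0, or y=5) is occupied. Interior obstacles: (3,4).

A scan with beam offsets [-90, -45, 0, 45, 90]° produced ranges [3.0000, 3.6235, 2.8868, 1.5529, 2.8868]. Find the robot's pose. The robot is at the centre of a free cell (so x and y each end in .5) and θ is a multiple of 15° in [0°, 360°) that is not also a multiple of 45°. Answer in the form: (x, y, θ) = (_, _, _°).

(x, y, θ) = (3.5, 2.5, 60°)

Enumerate (i+0.5, j+0.5, θ) over the 23 free cells and 16 admissible headings. For each, cast all 5 beams and compare to the given ranges.
  (6.5, 3.5, 345°): beam 1 = 2.5882 ≠ 3.0000 ✗
  (4.5, 1.5, 195°): beam 1 = 2.5882 ≠ 3.0000 ✗
  (1.5, 4.5, 105°): beam 1 = 1.5529 ≠ 3.0000 ✗
  (1.5, 2.5, 30°): beam 1 = 1.7321 ≠ 3.0000 ✗
  …
  (3.5, 2.5, 60°): r_1=3.0000, r_2=3.6235, r_3=2.8868, r_4=1.5529, r_5=2.8868 — all match ✓
Only this pose fits every beam.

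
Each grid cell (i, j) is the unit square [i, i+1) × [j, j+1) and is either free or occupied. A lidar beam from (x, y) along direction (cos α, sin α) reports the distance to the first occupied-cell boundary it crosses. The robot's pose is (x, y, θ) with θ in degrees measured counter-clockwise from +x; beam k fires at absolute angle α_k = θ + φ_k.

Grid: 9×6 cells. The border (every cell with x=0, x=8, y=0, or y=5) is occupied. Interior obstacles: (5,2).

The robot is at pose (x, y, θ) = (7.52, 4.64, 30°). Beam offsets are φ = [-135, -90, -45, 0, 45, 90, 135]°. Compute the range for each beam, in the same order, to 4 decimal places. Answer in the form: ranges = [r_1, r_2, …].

beam 1: φ=-135°, α=255°
  direction (-0.2588, -0.9659); cell (7,4); t to first gridline: x 2.0091, y 0.6626 (then +3.8637 / +1.0353)
    (7,3) via y @ 0.6626
    (7,2) via y @ 1.6979
    (6,2) via x @ 2.0091
    (6,1) via y @ 2.7331
    (6,0) via y @ 3.7684  # hit
  → r_1 = 3.7684
beam 2: φ=-90°, α=300°
  direction (0.5000, -0.8660); cell (7,4); t to first gridline: x 0.9600, y 0.7390 (then +2.0000 / +1.1547)
    (7,3) via y @ 0.7390
    (8,3) via x @ 0.9600  # hit
  → r_2 = 0.9600
beam 3: φ=-45°, α=345°
  direction (0.9659, -0.2588); cell (7,4); t to first gridline: x 0.4969, y 2.4728 (then +1.0353 / +3.8637)
    (8,4) via x @ 0.4969  # hit
  → r_3 = 0.4969
beam 4: φ=0°, α=30°
  direction (0.8660, 0.5000); cell (7,4); t to first gridline: x 0.5543, y 0.7200 (then +1.1547 / +2.0000)
    (8,4) via x @ 0.5543  # hit
  → r_4 = 0.5543
beam 5: φ=45°, α=75°
  direction (0.2588, 0.9659); cell (7,4); t to first gridline: x 1.8546, y 0.3727 (then +3.8637 / +1.0353)
    (7,5) via y @ 0.3727  # hit
  → r_5 = 0.3727
beam 6: φ=90°, α=120°
  direction (-0.5000, 0.8660); cell (7,4); t to first gridline: x 1.0400, y 0.4157 (then +2.0000 / +1.1547)
    (7,5) via y @ 0.4157  # hit
  → r_6 = 0.4157
beam 7: φ=135°, α=165°
  direction (-0.9659, 0.2588); cell (7,4); t to first gridline: x 0.5383, y 1.3909 (then +1.0353 / +3.8637)
    (6,4) via x @ 0.5383
    (6,5) via y @ 1.3909  # hit
  → r_7 = 1.3909

ranges = [3.7684, 0.9600, 0.4969, 0.5543, 0.3727, 0.4157, 1.3909]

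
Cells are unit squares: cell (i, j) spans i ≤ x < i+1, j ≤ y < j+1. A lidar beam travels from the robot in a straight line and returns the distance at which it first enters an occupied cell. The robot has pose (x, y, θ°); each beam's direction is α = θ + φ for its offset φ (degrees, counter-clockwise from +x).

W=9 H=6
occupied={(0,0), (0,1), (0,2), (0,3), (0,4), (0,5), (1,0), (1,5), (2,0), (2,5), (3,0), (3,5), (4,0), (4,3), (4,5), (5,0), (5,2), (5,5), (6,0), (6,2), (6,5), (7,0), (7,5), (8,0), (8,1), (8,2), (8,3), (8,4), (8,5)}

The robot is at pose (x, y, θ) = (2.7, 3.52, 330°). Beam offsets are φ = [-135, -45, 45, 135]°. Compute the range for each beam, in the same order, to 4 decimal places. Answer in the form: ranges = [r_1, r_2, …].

beam 1: φ=-135°, α=195°
  cosα=-0.9659 sinα=-0.2588 | (2,3) | tMaxX 0.7247 tMaxY 2.0091 | tΔX 1.0353 tΔY 3.8637
    t=0.7247 [x] (1,3)
    t=1.7600 [x] (0,3) — stop
  → r_1 = 1.7600
beam 2: φ=-45°, α=285°
  cosα=0.2588 sinα=-0.9659 | (2,3) | tMaxX 1.1591 tMaxY 0.5383 | tΔX 3.8637 tΔY 1.0353
    t=0.5383 [y] (2,2)
    t=1.1591 [x] (3,2)
    t=1.5736 [y] (3,1)
    t=2.6089 [y] (3,0) — stop
  → r_2 = 2.6089
beam 3: φ=45°, α=15°
  cosα=0.9659 sinα=0.2588 | (2,3) | tMaxX 0.3106 tMaxY 1.8546 | tΔX 1.0353 tΔY 3.8637
    t=0.3106 [x] (3,3)
    t=1.3459 [x] (4,3) — stop
  → r_3 = 1.3459
beam 4: φ=135°, α=105°
  cosα=-0.2588 sinα=0.9659 | (2,3) | tMaxX 2.7046 tMaxY 0.4969 | tΔX 3.8637 tΔY 1.0353
    t=0.4969 [y] (2,4)
    t=1.5322 [y] (2,5) — stop
  → r_4 = 1.5322

ranges = [1.7600, 2.6089, 1.3459, 1.5322]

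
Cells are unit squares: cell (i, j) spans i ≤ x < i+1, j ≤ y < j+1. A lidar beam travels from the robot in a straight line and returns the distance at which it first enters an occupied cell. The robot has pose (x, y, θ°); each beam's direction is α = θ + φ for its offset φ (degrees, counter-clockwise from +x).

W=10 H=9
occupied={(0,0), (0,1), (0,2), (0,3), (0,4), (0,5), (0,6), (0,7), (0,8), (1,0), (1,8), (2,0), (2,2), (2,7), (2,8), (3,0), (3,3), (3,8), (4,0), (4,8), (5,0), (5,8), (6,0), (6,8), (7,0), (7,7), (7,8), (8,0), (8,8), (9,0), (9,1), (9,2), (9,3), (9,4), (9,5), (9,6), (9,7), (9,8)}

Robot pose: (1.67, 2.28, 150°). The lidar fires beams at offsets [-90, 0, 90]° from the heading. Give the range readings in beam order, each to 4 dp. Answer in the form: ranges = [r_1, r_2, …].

beam 1: φ=-90°, α=60°
  cosα=0.5000 sinα=0.8660 | (1,2) | tMaxX 0.6600 tMaxY 0.8314 | tΔX 2.0000 tΔY 1.1547
    t=0.6600 [x] (2,2) — stop
  → r_1 = 0.6600
beam 2: φ=0°, α=150°
  cosα=-0.8660 sinα=0.5000 | (1,2) | tMaxX 0.7736 tMaxY 1.4400 | tΔX 1.1547 tΔY 2.0000
    t=0.7736 [x] (0,2) — stop
  → r_2 = 0.7736
beam 3: φ=90°, α=240°
  cosα=-0.5000 sinα=-0.8660 | (1,2) | tMaxX 1.3400 tMaxY 0.3233 | tΔX 2.0000 tΔY 1.1547
    t=0.3233 [y] (1,1)
    t=1.3400 [x] (0,1) — stop
  → r_3 = 1.3400

ranges = [0.6600, 0.7736, 1.3400]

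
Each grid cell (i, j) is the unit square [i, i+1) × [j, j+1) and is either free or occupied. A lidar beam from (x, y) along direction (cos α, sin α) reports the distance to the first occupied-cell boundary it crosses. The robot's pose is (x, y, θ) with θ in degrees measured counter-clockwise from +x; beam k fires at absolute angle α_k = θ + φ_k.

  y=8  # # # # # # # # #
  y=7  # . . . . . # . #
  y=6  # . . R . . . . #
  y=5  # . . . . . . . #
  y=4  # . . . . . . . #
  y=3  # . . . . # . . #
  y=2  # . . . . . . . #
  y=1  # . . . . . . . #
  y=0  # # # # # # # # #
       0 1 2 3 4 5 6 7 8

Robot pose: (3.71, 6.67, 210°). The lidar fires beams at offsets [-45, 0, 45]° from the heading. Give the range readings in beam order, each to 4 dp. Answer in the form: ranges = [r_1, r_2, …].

beam 1: φ=-45°, α=165°
  cosα=-0.9659 sinα=0.2588 | (3,6) | tMaxX 0.7350 tMaxY 1.2750 | tΔX 1.0353 tΔY 3.8637
    t=0.7350 [x] (2,6)
    t=1.2750 [y] (2,7)
    t=1.7703 [x] (1,7)
    t=2.8056 [x] (0,7) — stop
  → r_1 = 2.8056
beam 2: φ=0°, α=210°
  cosα=-0.8660 sinα=-0.5000 | (3,6) | tMaxX 0.8198 tMaxY 1.3400 | tΔX 1.1547 tΔY 2.0000
    t=0.8198 [x] (2,6)
    t=1.3400 [y] (2,5)
    t=1.9745 [x] (1,5)
    t=3.1292 [x] (0,5) — stop
  → r_2 = 3.1292
beam 3: φ=45°, α=255°
  cosα=-0.2588 sinα=-0.9659 | (3,6) | tMaxX 2.7432 tMaxY 0.6936 | tΔX 3.8637 tΔY 1.0353
    t=0.6936 [y] (3,5)
    t=1.7289 [y] (3,4)
    t=2.7432 [x] (2,4)
    t=2.7642 [y] (2,3)
    t=3.7995 [y] (2,2)
    t=4.8347 [y] (2,1)
    t=5.8700 [y] (2,0) — stop
  → r_3 = 5.8700

ranges = [2.8056, 3.1292, 5.8700]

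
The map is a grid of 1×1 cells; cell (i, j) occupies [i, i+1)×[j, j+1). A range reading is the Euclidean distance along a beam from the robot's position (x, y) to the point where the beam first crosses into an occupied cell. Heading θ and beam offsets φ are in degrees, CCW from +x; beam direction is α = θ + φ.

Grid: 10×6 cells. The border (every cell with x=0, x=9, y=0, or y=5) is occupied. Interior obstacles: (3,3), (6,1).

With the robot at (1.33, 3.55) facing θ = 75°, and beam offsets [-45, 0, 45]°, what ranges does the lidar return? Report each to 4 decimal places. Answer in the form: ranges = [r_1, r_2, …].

beam 1: φ=-45°, α=30°
  cosα=0.8660 sinα=0.5000 | (1,3) | tMaxX 0.7736 tMaxY 0.9000 | tΔX 1.1547 tΔY 2.0000
    t=0.7736 [x] (2,3)
    t=0.9000 [y] (2,4)
    t=1.9283 [x] (3,4)
    t=2.9000 [y] (3,5) — stop
  → r_1 = 2.9000
beam 2: φ=0°, α=75°
  cosα=0.2588 sinα=0.9659 | (1,3) | tMaxX 2.5887 tMaxY 0.4659 | tΔX 3.8637 tΔY 1.0353
    t=0.4659 [y] (1,4)
    t=1.5012 [y] (1,5) — stop
  → r_2 = 1.5012
beam 3: φ=45°, α=120°
  cosα=-0.5000 sinα=0.8660 | (1,3) | tMaxX 0.6600 tMaxY 0.5196 | tΔX 2.0000 tΔY 1.1547
    t=0.5196 [y] (1,4)
    t=0.6600 [x] (0,4) — stop
  → r_3 = 0.6600

ranges = [2.9000, 1.5012, 0.6600]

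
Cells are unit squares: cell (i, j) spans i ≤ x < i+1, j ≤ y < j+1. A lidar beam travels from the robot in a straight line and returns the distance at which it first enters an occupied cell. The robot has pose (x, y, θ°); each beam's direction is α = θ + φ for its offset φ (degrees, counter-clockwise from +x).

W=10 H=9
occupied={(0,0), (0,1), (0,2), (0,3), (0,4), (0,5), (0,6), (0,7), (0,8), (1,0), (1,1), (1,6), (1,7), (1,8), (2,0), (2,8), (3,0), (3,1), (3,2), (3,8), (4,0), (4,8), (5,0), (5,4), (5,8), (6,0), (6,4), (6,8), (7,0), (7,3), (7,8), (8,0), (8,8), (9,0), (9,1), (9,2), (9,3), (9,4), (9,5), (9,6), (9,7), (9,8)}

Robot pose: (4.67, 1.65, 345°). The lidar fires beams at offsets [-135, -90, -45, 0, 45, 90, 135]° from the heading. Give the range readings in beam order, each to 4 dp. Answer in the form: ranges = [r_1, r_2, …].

ranges = [0.7736, 0.6729, 0.7506, 2.5114, 2.7000, 2.4329, 1.3400]

beam 1: φ=-135°, α=210°
  cosα=-0.8660 sinα=-0.5000 | (4,1) | tMaxX 0.7736 tMaxY 1.3000 | tΔX 1.1547 tΔY 2.0000
    t=0.7736 [x] (3,1) — stop
  → r_1 = 0.7736
beam 2: φ=-90°, α=255°
  cosα=-0.2588 sinα=-0.9659 | (4,1) | tMaxX 2.5887 tMaxY 0.6729 | tΔX 3.8637 tΔY 1.0353
    t=0.6729 [y] (4,0) — stop
  → r_2 = 0.6729
beam 3: φ=-45°, α=300°
  cosα=0.5000 sinα=-0.8660 | (4,1) | tMaxX 0.6600 tMaxY 0.7506 | tΔX 2.0000 tΔY 1.1547
    t=0.6600 [x] (5,1)
    t=0.7506 [y] (5,0) — stop
  → r_3 = 0.7506
beam 4: φ=0°, α=345°
  cosα=0.9659 sinα=-0.2588 | (4,1) | tMaxX 0.3416 tMaxY 2.5114 | tΔX 1.0353 tΔY 3.8637
    t=0.3416 [x] (5,1)
    t=1.3769 [x] (6,1)
    t=2.4122 [x] (7,1)
    t=2.5114 [y] (7,0) — stop
  → r_4 = 2.5114
beam 5: φ=45°, α=30°
  cosα=0.8660 sinα=0.5000 | (4,1) | tMaxX 0.3811 tMaxY 0.7000 | tΔX 1.1547 tΔY 2.0000
    t=0.3811 [x] (5,1)
    t=0.7000 [y] (5,2)
    t=1.5358 [x] (6,2)
    t=2.6905 [x] (7,2)
    t=2.7000 [y] (7,3) — stop
  → r_5 = 2.7000
beam 6: φ=90°, α=75°
  cosα=0.2588 sinα=0.9659 | (4,1) | tMaxX 1.2750 tMaxY 0.3623 | tΔX 3.8637 tΔY 1.0353
    t=0.3623 [y] (4,2)
    t=1.2750 [x] (5,2)
    t=1.3976 [y] (5,3)
    t=2.4329 [y] (5,4) — stop
  → r_6 = 2.4329
beam 7: φ=135°, α=120°
  cosα=-0.5000 sinα=0.8660 | (4,1) | tMaxX 1.3400 tMaxY 0.4041 | tΔX 2.0000 tΔY 1.1547
    t=0.4041 [y] (4,2)
    t=1.3400 [x] (3,2) — stop
  → r_7 = 1.3400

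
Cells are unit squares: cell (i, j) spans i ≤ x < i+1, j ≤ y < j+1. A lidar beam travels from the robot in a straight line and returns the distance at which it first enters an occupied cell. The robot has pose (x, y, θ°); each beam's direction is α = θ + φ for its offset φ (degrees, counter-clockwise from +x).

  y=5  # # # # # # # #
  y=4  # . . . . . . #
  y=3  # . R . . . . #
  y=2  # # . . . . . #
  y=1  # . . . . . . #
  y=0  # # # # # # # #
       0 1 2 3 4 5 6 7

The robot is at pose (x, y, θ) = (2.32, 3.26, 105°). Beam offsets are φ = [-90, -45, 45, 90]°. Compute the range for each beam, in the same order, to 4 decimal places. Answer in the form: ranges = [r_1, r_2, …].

ranges = [4.8451, 2.0092, 1.5242, 1.0046]

beam 1: φ=-90°, α=15°
  direction (0.9659, 0.2588); cell (2,3); t to first gridline: x 0.7040, y 2.8591 (then +1.0353 / +3.8637)
    (3,3) via x @ 0.7040
    (4,3) via x @ 1.7393
    (5,3) via x @ 2.7745
    (5,4) via y @ 2.8591
    (6,4) via x @ 3.8098
    (7,4) via x @ 4.8451  # hit
  → r_1 = 4.8451
beam 2: φ=-45°, α=60°
  direction (0.5000, 0.8660); cell (2,3); t to first gridline: x 1.3600, y 0.8545 (then +2.0000 / +1.1547)
    (2,4) via y @ 0.8545
    (3,4) via x @ 1.3600
    (3,5) via y @ 2.0092  # hit
  → r_2 = 2.0092
beam 3: φ=45°, α=150°
  direction (-0.8660, 0.5000); cell (2,3); t to first gridline: x 0.3695, y 1.4800 (then +1.1547 / +2.0000)
    (1,3) via x @ 0.3695
    (1,4) via y @ 1.4800
    (0,4) via x @ 1.5242  # hit
  → r_3 = 1.5242
beam 4: φ=90°, α=195°
  direction (-0.9659, -0.2588); cell (2,3); t to first gridline: x 0.3313, y 1.0046 (then +1.0353 / +3.8637)
    (1,3) via x @ 0.3313
    (1,2) via y @ 1.0046  # hit
  → r_4 = 1.0046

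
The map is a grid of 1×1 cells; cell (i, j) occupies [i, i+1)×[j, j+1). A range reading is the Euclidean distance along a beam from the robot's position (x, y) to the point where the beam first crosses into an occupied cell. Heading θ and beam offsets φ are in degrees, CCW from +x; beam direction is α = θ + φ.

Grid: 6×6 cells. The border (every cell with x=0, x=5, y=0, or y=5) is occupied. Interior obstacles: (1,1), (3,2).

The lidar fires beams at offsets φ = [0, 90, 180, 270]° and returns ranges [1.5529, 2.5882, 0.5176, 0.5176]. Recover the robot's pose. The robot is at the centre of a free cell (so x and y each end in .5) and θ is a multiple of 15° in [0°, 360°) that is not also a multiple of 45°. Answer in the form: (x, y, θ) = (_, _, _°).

(x, y, θ) = (1.5, 2.5, 345°)

Candidates: 14 free-cell centres × 16 headings = 224 poses. Raycast each; keep the one whose scan matches to 4 dp.
  (4.5, 4.5, 15°): beam 1 = 0.5176 ≠ 1.5529 ✗
  (3.5, 4.5, 150°): beam 1 = 1.0000 ≠ 1.5529 ✗
  (2.5, 1.5, 15°): beam 1 = 2.5882 ≠ 1.5529 ✗
  (4.5, 1.5, 345°): beam 1 = 0.5176 ≠ 1.5529 ✗
  (2.5, 3.5, 300°): beam 1 = 1.0000 ≠ 1.5529 ✗
  …
  (1.5, 2.5, 345°): r_1=1.5529, r_2=2.5882, r_3=0.5176, r_4=0.5176 — all match ✓
Only this pose fits every beam.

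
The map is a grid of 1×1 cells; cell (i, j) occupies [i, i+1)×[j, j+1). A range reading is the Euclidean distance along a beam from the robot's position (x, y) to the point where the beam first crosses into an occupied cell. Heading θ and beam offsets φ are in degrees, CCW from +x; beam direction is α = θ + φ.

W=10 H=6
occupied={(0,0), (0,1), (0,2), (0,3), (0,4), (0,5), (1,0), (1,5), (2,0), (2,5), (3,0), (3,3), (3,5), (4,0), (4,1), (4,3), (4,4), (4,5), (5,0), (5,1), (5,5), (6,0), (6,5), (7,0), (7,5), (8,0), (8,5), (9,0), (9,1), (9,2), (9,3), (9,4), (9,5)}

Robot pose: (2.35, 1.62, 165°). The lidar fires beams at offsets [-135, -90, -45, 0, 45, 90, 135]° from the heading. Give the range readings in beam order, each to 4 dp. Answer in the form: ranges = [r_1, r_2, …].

beam 1: φ=-135°, α=30°
  d=(0.8660,0.5000)  start (2,1)  tX=0.7506 tY=0.7600  stride 1/|dx|=1.1547 1/|dy|=2.0000
    cross x-line → (3,1), t=0.7506
    cross y-line → (3,2), t=0.7600
    cross x-line → (4,2), t=1.9053
    cross y-line → (4,3), t=2.7600 (wall)
  → r_1 = 2.7600
beam 2: φ=-90°, α=75°
  d=(0.2588,0.9659)  start (2,1)  tX=2.5114 tY=0.3934  stride 1/|dx|=3.8637 1/|dy|=1.0353
    cross y-line → (2,2), t=0.3934
    cross y-line → (2,3), t=1.4287
    cross y-line → (2,4), t=2.4640
    cross x-line → (3,4), t=2.5114
    cross y-line → (3,5), t=3.4992 (wall)
  → r_2 = 3.4992
beam 3: φ=-45°, α=120°
  d=(-0.5000,0.8660)  start (2,1)  tX=0.7000 tY=0.4388  stride 1/|dx|=2.0000 1/|dy|=1.1547
    cross y-line → (2,2), t=0.4388
    cross x-line → (1,2), t=0.7000
    cross y-line → (1,3), t=1.5935
    cross x-line → (0,3), t=2.7000 (wall)
  → r_3 = 2.7000
beam 4: φ=0°, α=165°
  d=(-0.9659,0.2588)  start (2,1)  tX=0.3623 tY=1.4682  stride 1/|dx|=1.0353 1/|dy|=3.8637
    cross x-line → (1,1), t=0.3623
    cross x-line → (0,1), t=1.3976 (wall)
  → r_4 = 1.3976
beam 5: φ=45°, α=210°
  d=(-0.8660,-0.5000)  start (2,1)  tX=0.4041 tY=1.2400  stride 1/|dx|=1.1547 1/|dy|=2.0000
    cross x-line → (1,1), t=0.4041
    cross y-line → (1,0), t=1.2400 (wall)
  → r_5 = 1.2400
beam 6: φ=90°, α=255°
  d=(-0.2588,-0.9659)  start (2,1)  tX=1.3523 tY=0.6419  stride 1/|dx|=3.8637 1/|dy|=1.0353
    cross y-line → (2,0), t=0.6419 (wall)
  → r_6 = 0.6419
beam 7: φ=135°, α=300°
  d=(0.5000,-0.8660)  start (2,1)  tX=1.3000 tY=0.7159  stride 1/|dx|=2.0000 1/|dy|=1.1547
    cross y-line → (2,0), t=0.7159 (wall)
  → r_7 = 0.7159

ranges = [2.7600, 3.4992, 2.7000, 1.3976, 1.2400, 0.6419, 0.7159]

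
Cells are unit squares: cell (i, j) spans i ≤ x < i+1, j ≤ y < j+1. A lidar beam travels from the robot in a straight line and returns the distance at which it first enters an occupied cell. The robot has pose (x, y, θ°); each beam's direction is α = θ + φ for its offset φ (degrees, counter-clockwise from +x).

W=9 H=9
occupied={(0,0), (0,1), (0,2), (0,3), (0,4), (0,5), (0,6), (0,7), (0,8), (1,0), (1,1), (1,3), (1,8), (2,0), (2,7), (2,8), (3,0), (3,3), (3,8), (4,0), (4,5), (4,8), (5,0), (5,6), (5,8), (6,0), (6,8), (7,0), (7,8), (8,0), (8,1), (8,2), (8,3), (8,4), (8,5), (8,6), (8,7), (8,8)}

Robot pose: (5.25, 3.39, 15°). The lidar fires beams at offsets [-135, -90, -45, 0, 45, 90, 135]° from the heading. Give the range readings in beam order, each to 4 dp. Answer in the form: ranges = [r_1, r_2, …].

beam 1: φ=-135°, α=240°
  cosα=-0.5000 sinα=-0.8660 | (5,3) | tMaxX 0.5000 tMaxY 0.4503 | tΔX 2.0000 tΔY 1.1547
    t=0.4503 [y] (5,2)
    t=0.5000 [x] (4,2)
    t=1.6050 [y] (4,1)
    t=2.5000 [x] (3,1)
    t=2.7597 [y] (3,0) — stop
  → r_1 = 2.7597
beam 2: φ=-90°, α=285°
  cosα=0.2588 sinα=-0.9659 | (5,3) | tMaxX 2.8978 tMaxY 0.4038 | tΔX 3.8637 tΔY 1.0353
    t=0.4038 [y] (5,2)
    t=1.4390 [y] (5,1)
    t=2.4743 [y] (5,0) — stop
  → r_2 = 2.4743
beam 3: φ=-45°, α=330°
  cosα=0.8660 sinα=-0.5000 | (5,3) | tMaxX 0.8660 tMaxY 0.7800 | tΔX 1.1547 tΔY 2.0000
    t=0.7800 [y] (5,2)
    t=0.8660 [x] (6,2)
    t=2.0207 [x] (7,2)
    t=2.7800 [y] (7,1)
    t=3.1754 [x] (8,1) — stop
  → r_3 = 3.1754
beam 4: φ=0°, α=15°
  cosα=0.9659 sinα=0.2588 | (5,3) | tMaxX 0.7765 tMaxY 2.3569 | tΔX 1.0353 tΔY 3.8637
    t=0.7765 [x] (6,3)
    t=1.8117 [x] (7,3)
    t=2.3569 [y] (7,4)
    t=2.8470 [x] (8,4) — stop
  → r_4 = 2.8470
beam 5: φ=45°, α=60°
  cosα=0.5000 sinα=0.8660 | (5,3) | tMaxX 1.5000 tMaxY 0.7044 | tΔX 2.0000 tΔY 1.1547
    t=0.7044 [y] (5,4)
    t=1.5000 [x] (6,4)
    t=1.8591 [y] (6,5)
    t=3.0138 [y] (6,6)
    t=3.5000 [x] (7,6)
    t=4.1685 [y] (7,7)
    t=5.3232 [y] (7,8) — stop
  → r_5 = 5.3232
beam 6: φ=90°, α=105°
  cosα=-0.2588 sinα=0.9659 | (5,3) | tMaxX 0.9659 tMaxY 0.6315 | tΔX 3.8637 tΔY 1.0353
    t=0.6315 [y] (5,4)
    t=0.9659 [x] (4,4)
    t=1.6668 [y] (4,5) — stop
  → r_6 = 1.6668
beam 7: φ=135°, α=150°
  cosα=-0.8660 sinα=0.5000 | (5,3) | tMaxX 0.2887 tMaxY 1.2200 | tΔX 1.1547 tΔY 2.0000
    t=0.2887 [x] (4,3)
    t=1.2200 [y] (4,4)
    t=1.4434 [x] (3,4)
    t=2.5981 [x] (2,4)
    t=3.2200 [y] (2,5)
    t=3.7528 [x] (1,5)
    t=4.9075 [x] (0,5) — stop
  → r_7 = 4.9075

ranges = [2.7597, 2.4743, 3.1754, 2.8470, 5.3232, 1.6668, 4.9075]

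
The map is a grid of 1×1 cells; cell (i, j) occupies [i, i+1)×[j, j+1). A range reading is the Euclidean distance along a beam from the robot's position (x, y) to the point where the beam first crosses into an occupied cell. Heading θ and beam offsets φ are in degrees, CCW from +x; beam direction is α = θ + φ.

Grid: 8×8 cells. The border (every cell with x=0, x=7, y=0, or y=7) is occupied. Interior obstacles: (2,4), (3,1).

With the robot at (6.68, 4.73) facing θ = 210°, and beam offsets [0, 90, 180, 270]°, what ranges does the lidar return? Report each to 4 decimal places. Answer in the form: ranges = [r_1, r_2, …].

ranges = [6.5587, 0.6400, 0.3695, 2.6212]

beam 1: φ=0°, α=210°
  cosα=-0.8660 sinα=-0.5000 | (6,4) | tMaxX 0.7852 tMaxY 1.4600 | tΔX 1.1547 tΔY 2.0000
    t=0.7852 [x] (5,4)
    t=1.4600 [y] (5,3)
    t=1.9399 [x] (4,3)
    t=3.0946 [x] (3,3)
    t=3.4600 [y] (3,2)
    t=4.2493 [x] (2,2)
    t=5.4040 [x] (1,2)
    t=5.4600 [y] (1,1)
    t=6.5587 [x] (0,1) — stop
  → r_1 = 6.5587
beam 2: φ=90°, α=300°
  cosα=0.5000 sinα=-0.8660 | (6,4) | tMaxX 0.6400 tMaxY 0.8429 | tΔX 2.0000 tΔY 1.1547
    t=0.6400 [x] (7,4) — stop
  → r_2 = 0.6400
beam 3: φ=180°, α=30°
  cosα=0.8660 sinα=0.5000 | (6,4) | tMaxX 0.3695 tMaxY 0.5400 | tΔX 1.1547 tΔY 2.0000
    t=0.3695 [x] (7,4) — stop
  → r_3 = 0.3695
beam 4: φ=270°, α=120°
  cosα=-0.5000 sinα=0.8660 | (6,4) | tMaxX 1.3600 tMaxY 0.3118 | tΔX 2.0000 tΔY 1.1547
    t=0.3118 [y] (6,5)
    t=1.3600 [x] (5,5)
    t=1.4665 [y] (5,6)
    t=2.6212 [y] (5,7) — stop
  → r_4 = 2.6212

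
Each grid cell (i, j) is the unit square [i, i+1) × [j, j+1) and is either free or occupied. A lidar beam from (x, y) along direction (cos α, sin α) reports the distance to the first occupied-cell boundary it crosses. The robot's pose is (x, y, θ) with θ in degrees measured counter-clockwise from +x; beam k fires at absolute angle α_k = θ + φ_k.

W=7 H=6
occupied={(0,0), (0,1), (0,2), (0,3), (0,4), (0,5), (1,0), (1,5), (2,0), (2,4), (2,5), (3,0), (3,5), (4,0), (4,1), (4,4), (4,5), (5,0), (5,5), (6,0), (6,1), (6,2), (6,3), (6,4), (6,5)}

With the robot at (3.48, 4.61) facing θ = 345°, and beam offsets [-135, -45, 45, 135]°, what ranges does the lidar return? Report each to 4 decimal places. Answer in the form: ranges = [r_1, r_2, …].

beam 1: φ=-135°, α=210°
  d=(-0.8660,-0.5000)  start (3,4)  tX=0.5543 tY=1.2200  stride 1/|dx|=1.1547 1/|dy|=2.0000
    cross x-line → (2,4), t=0.5543 (wall)
  → r_1 = 0.5543
beam 2: φ=-45°, α=300°
  d=(0.5000,-0.8660)  start (3,4)  tX=1.0400 tY=0.7044  stride 1/|dx|=2.0000 1/|dy|=1.1547
    cross y-line → (3,3), t=0.7044
    cross x-line → (4,3), t=1.0400
    cross y-line → (4,2), t=1.8591
    cross y-line → (4,1), t=3.0138 (wall)
  → r_2 = 3.0138
beam 3: φ=45°, α=30°
  d=(0.8660,0.5000)  start (3,4)  tX=0.6004 tY=0.7800  stride 1/|dx|=1.1547 1/|dy|=2.0000
    cross x-line → (4,4), t=0.6004 (wall)
  → r_3 = 0.6004
beam 4: φ=135°, α=120°
  d=(-0.5000,0.8660)  start (3,4)  tX=0.9600 tY=0.4503  stride 1/|dx|=2.0000 1/|dy|=1.1547
    cross y-line → (3,5), t=0.4503 (wall)
  → r_4 = 0.4503

ranges = [0.5543, 3.0138, 0.6004, 0.4503]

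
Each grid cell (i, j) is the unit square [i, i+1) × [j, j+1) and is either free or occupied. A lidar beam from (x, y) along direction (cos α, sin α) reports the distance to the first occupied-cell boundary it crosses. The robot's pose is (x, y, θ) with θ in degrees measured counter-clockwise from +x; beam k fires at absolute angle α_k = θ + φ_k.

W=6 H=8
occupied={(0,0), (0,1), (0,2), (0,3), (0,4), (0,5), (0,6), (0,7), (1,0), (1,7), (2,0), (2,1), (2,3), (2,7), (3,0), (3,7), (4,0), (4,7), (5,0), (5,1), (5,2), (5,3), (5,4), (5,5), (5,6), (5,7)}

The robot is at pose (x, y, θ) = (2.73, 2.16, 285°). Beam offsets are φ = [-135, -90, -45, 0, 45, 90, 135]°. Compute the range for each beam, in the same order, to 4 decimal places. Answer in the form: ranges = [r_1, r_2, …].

ranges = [1.9976, 0.6182, 0.1848, 0.1656, 2.3200, 2.3501, 4.5400]

beam 1: φ=-135°, α=150°
  d=(-0.8660,0.5000)  start (2,2)  tX=0.8429 tY=1.6800  stride 1/|dx|=1.1547 1/|dy|=2.0000
    cross x-line → (1,2), t=0.8429
    cross y-line → (1,3), t=1.6800
    cross x-line → (0,3), t=1.9976 (wall)
  → r_1 = 1.9976
beam 2: φ=-90°, α=195°
  d=(-0.9659,-0.2588)  start (2,2)  tX=0.7558 tY=0.6182  stride 1/|dx|=1.0353 1/|dy|=3.8637
    cross y-line → (2,1), t=0.6182 (wall)
  → r_2 = 0.6182
beam 3: φ=-45°, α=240°
  d=(-0.5000,-0.8660)  start (2,2)  tX=1.4600 tY=0.1848  stride 1/|dx|=2.0000 1/|dy|=1.1547
    cross y-line → (2,1), t=0.1848 (wall)
  → r_3 = 0.1848
beam 4: φ=0°, α=285°
  d=(0.2588,-0.9659)  start (2,2)  tX=1.0432 tY=0.1656  stride 1/|dx|=3.8637 1/|dy|=1.0353
    cross y-line → (2,1), t=0.1656 (wall)
  → r_4 = 0.1656
beam 5: φ=45°, α=330°
  d=(0.8660,-0.5000)  start (2,2)  tX=0.3118 tY=0.3200  stride 1/|dx|=1.1547 1/|dy|=2.0000
    cross x-line → (3,2), t=0.3118
    cross y-line → (3,1), t=0.3200
    cross x-line → (4,1), t=1.4665
    cross y-line → (4,0), t=2.3200 (wall)
  → r_5 = 2.3200
beam 6: φ=90°, α=15°
  d=(0.9659,0.2588)  start (2,2)  tX=0.2795 tY=3.2455  stride 1/|dx|=1.0353 1/|dy|=3.8637
    cross x-line → (3,2), t=0.2795
    cross x-line → (4,2), t=1.3148
    cross x-line → (5,2), t=2.3501 (wall)
  → r_6 = 2.3501
beam 7: φ=135°, α=60°
  d=(0.5000,0.8660)  start (2,2)  tX=0.5400 tY=0.9699  stride 1/|dx|=2.0000 1/|dy|=1.1547
    cross x-line → (3,2), t=0.5400
    cross y-line → (3,3), t=0.9699
    cross y-line → (3,4), t=2.1246
    cross x-line → (4,4), t=2.5400
    cross y-line → (4,5), t=3.2793
    cross y-line → (4,6), t=4.4341
    cross x-line → (5,6), t=4.5400 (wall)
  → r_7 = 4.5400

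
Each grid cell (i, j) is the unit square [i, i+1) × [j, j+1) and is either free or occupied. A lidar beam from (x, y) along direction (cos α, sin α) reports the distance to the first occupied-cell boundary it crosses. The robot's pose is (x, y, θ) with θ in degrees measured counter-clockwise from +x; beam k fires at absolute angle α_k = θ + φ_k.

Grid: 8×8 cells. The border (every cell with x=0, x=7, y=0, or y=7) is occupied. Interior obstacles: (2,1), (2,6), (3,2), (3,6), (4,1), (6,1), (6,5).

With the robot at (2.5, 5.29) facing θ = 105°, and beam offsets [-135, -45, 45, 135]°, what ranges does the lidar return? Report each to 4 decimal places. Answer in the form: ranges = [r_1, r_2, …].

beam 1: φ=-135°, α=330°
  direction (0.8660, -0.5000); cell (2,5); t to first gridline: x 0.5774, y 0.5800 (then +1.1547 / +2.0000)
    (3,5) via x @ 0.5774
    (3,4) via y @ 0.5800
    (4,4) via x @ 1.7321
    (4,3) via y @ 2.5800
    (5,3) via x @ 2.8868
    (6,3) via x @ 4.0415
    (6,2) via y @ 4.5800
    (7,2) via x @ 5.1962  # hit
  → r_1 = 5.1962
beam 2: φ=-45°, α=60°
  direction (0.5000, 0.8660); cell (2,5); t to first gridline: x 1.0000, y 0.8198 (then +2.0000 / +1.1547)
    (2,6) via y @ 0.8198  # hit
  → r_2 = 0.8198
beam 3: φ=45°, α=150°
  direction (-0.8660, 0.5000); cell (2,5); t to first gridline: x 0.5774, y 1.4200 (then +1.1547 / +2.0000)
    (1,5) via x @ 0.5774
    (1,6) via y @ 1.4200
    (0,6) via x @ 1.7321  # hit
  → r_3 = 1.7321
beam 4: φ=135°, α=240°
  direction (-0.5000, -0.8660); cell (2,5); t to first gridline: x 1.0000, y 0.3349 (then +2.0000 / +1.1547)
    (2,4) via y @ 0.3349
    (1,4) via x @ 1.0000
    (1,3) via y @ 1.4896
    (1,2) via y @ 2.6443
    (0,2) via x @ 3.0000  # hit
  → r_4 = 3.0000

ranges = [5.1962, 0.8198, 1.7321, 3.0000]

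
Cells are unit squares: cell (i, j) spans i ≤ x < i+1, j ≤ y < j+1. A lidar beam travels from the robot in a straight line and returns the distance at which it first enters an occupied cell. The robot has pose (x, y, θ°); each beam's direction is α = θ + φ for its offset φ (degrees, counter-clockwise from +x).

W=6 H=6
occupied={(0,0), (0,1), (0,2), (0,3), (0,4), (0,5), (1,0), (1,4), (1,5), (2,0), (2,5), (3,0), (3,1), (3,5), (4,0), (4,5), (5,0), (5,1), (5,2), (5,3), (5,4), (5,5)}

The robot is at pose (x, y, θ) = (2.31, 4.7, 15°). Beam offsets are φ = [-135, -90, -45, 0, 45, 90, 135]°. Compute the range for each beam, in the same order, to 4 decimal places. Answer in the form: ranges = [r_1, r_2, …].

ranges = [0.6200, 2.7952, 3.1061, 1.1591, 0.3464, 0.3106, 0.3580]

beam 1: φ=-135°, α=240°
  cosα=-0.5000 sinα=-0.8660 | (2,4) | tMaxX 0.6200 tMaxY 0.8083 | tΔX 2.0000 tΔY 1.1547
    t=0.6200 [x] (1,4) — stop
  → r_1 = 0.6200
beam 2: φ=-90°, α=285°
  cosα=0.2588 sinα=-0.9659 | (2,4) | tMaxX 2.6660 tMaxY 0.7247 | tΔX 3.8637 tΔY 1.0353
    t=0.7247 [y] (2,3)
    t=1.7600 [y] (2,2)
    t=2.6660 [x] (3,2)
    t=2.7952 [y] (3,1) — stop
  → r_2 = 2.7952
beam 3: φ=-45°, α=330°
  cosα=0.8660 sinα=-0.5000 | (2,4) | tMaxX 0.7967 tMaxY 1.4000 | tΔX 1.1547 tΔY 2.0000
    t=0.7967 [x] (3,4)
    t=1.4000 [y] (3,3)
    t=1.9514 [x] (4,3)
    t=3.1061 [x] (5,3) — stop
  → r_3 = 3.1061
beam 4: φ=0°, α=15°
  cosα=0.9659 sinα=0.2588 | (2,4) | tMaxX 0.7143 tMaxY 1.1591 | tΔX 1.0353 tΔY 3.8637
    t=0.7143 [x] (3,4)
    t=1.1591 [y] (3,5) — stop
  → r_4 = 1.1591
beam 5: φ=45°, α=60°
  cosα=0.5000 sinα=0.8660 | (2,4) | tMaxX 1.3800 tMaxY 0.3464 | tΔX 2.0000 tΔY 1.1547
    t=0.3464 [y] (2,5) — stop
  → r_5 = 0.3464
beam 6: φ=90°, α=105°
  cosα=-0.2588 sinα=0.9659 | (2,4) | tMaxX 1.1977 tMaxY 0.3106 | tΔX 3.8637 tΔY 1.0353
    t=0.3106 [y] (2,5) — stop
  → r_6 = 0.3106
beam 7: φ=135°, α=150°
  cosα=-0.8660 sinα=0.5000 | (2,4) | tMaxX 0.3580 tMaxY 0.6000 | tΔX 1.1547 tΔY 2.0000
    t=0.3580 [x] (1,4) — stop
  → r_7 = 0.3580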